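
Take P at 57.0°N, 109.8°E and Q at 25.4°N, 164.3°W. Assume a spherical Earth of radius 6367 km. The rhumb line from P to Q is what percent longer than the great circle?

Great circle: σ = 1.1648 rad → d_gc = Rσ = 7416.4 km
Rhumb: Δφ = -0.5515, Δλ = +1.4992, Δψ = -0.7581, q = Δφ/Δψ = 0.7275 → d_rh = R√(Δφ²+q²Δλ²) = 7782.0 km
Excess = (7782.0 − 7416.4) / 7416.4 = 365.6 / 7416.4 = 4.93% ≈ 4.9%

4.9%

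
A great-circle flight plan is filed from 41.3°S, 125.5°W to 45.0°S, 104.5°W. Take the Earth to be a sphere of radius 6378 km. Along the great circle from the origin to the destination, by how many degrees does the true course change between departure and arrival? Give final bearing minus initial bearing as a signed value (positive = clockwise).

At departure: θ₁ = atan2(sin Δλ cos φ₂, cos φ₁ sin φ₂ − sin φ₁ cos φ₂ cos Δλ) = 110.66°
At arrival: θ₂ = atan2(sin Δλ cos φ₁, −cos φ₂ sin φ₁ + sin φ₂ cos φ₁ cos Δλ) = 96.20°
Δθ = θ₂ − θ₁ = -14.5°

-14.5°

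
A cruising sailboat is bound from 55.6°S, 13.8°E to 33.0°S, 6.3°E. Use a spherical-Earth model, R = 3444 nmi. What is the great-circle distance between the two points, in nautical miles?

1394 nmi

cos σ = sin φ₁ sin φ₂ + cos φ₁ cos φ₂ cos Δλ
      = sin(-55.60°)sin(-33.00°) + cos(-55.60°)cos(-33.00°)cos(-7.50°) = 0.9192
σ = 23.197° → d = Rσ = 3444·0.40486 = 1394 nmi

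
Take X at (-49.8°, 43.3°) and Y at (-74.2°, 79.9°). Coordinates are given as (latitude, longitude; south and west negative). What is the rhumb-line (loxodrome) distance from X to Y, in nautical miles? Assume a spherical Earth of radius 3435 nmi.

Rhumb course C = atan2(Δλ, Δψ) with Δψ = ln[tan(π/4+φ₂/2)/tan(π/4+φ₁/2)] = -0.9697, Δλ = +0.6388 → C = 146.63°
d = R·|Δφ| / |cos C| = 3435·0.42586 / 0.83510 = 1752 nmi

1752 nmi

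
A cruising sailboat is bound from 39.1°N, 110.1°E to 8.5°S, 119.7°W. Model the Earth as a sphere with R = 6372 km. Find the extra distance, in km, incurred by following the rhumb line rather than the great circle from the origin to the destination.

476 km

Great circle: cos σ = sin φ₁ sin φ₂ + cos φ₁ cos φ₂ cos Δλ,  σ = 2.2002 rad → d_gc = 14019.4 km
Rhumb line: Δψ = -0.8914, q = Δφ/Δψ = 0.9320, d_rh = R√(Δφ²+q²Δλ²) = 14495.7 km
Excess = 14495.7 − 14019.4 = 476.3 ≈ 476 km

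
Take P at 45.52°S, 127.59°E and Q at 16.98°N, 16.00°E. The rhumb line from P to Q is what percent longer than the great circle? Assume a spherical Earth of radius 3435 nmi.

Great circle: σ = 2.0431 rad → d_gc = Rσ = 7018.1 nmi
Rhumb: Δφ = +1.0908, Δλ = -1.9476, Δψ = +1.1951, q = Δφ/Δψ = 0.9128 → d_rh = R√(Δφ²+q²Δλ²) = 7164.5 nmi
Excess = (7164.5 − 7018.1) / 7018.1 = 146.4 / 7018.1 = 2.09% ≈ 2.1%

2.1%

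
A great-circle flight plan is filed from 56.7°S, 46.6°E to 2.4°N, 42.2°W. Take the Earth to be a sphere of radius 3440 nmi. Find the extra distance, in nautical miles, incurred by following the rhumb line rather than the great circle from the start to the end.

Great circle: cos σ = sin φ₁ sin φ₂ + cos φ₁ cos φ₂ cos Δλ,  σ = 1.5943 rad → d_gc = 5484.4 nmi
Rhumb line: Δψ = +1.2490, q = Δφ/Δψ = 0.8259, d_rh = R√(Δφ²+q²Δλ²) = 5654.8 nmi
Excess = 5654.8 − 5484.4 = 170.4 ≈ 170 nmi

170 nmi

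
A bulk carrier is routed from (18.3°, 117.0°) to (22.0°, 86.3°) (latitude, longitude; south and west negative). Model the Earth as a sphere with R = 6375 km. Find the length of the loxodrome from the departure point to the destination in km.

Δψ = ln[tan(π/4+φ₂/2)/tan(π/4+φ₁/2)] = +0.0688;  Δφ = +0.0646 rad,  Δλ = -0.5358 rad
q = Δφ/Δψ = 0.9386
d = R·√(Δφ² + q²Δλ²) = 6375·0.50704 = 3232 km

3232 km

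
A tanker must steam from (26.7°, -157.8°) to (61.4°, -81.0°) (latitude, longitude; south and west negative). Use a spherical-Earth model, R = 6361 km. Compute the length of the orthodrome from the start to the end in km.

Haversine: a = sin²(Δφ/2)+cos φ₁ cos φ₂ sin²(Δλ/2) = 0.25393;  σ = 2·atan2(√a,√(1−a))
σ = 60.518° → d = Rσ = 6361·1.05624 = 6719 km

6719 km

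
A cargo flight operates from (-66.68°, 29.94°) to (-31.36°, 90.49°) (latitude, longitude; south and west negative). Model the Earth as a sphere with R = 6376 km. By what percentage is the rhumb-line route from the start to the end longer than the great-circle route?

Great circle: σ = 0.8710 rad → d_gc = Rσ = 5553.2 km
Rhumb: Δφ = +0.6165, Δλ = +1.0568, Δψ = +1.0012, q = Δφ/Δψ = 0.6157 → d_rh = R√(Δφ²+q²Δλ²) = 5714.9 km
Excess = (5714.9 − 5553.2) / 5553.2 = 161.7 / 5553.2 = 2.91% ≈ 2.9%

2.9%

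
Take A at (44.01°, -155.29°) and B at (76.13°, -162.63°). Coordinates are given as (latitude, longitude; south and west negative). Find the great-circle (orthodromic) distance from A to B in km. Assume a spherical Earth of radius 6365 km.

3585 km

cos σ = sin φ₁ sin φ₂ + cos φ₁ cos φ₂ cos Δλ
      = sin(44.01°)sin(76.13°) + cos(44.01°)cos(76.13°)cos(-7.34°) = 0.8455
σ = 32.272° → d = Rσ = 6365·0.56325 = 3585 km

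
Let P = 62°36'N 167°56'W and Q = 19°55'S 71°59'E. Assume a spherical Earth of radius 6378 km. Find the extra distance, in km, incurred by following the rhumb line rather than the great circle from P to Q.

Great circle: cos σ = sin φ₁ sin φ₂ + cos φ₁ cos φ₂ cos Δλ,  σ = 2.1169 rad → d_gc = 13501.3 km
Rhumb line: Δψ = -1.7663, q = Δφ/Δψ = 0.8153, d_rh = R√(Δφ²+q²Δλ²) = 14253.5 km
Excess = 14253.5 − 13501.3 = 752.2 ≈ 752 km

752 km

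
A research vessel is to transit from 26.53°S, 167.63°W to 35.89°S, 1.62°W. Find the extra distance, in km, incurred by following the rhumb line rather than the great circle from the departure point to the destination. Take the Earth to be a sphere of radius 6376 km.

2873 km

Great circle: cos σ = sin φ₁ sin φ₂ + cos φ₁ cos φ₂ cos Δλ,  σ = 2.0281 rad → d_gc = 12930.9 km
Rhumb line: Δψ = -0.1914, q = Δφ/Δψ = 0.8536, d_rh = R√(Δφ²+q²Δλ²) = 15804.1 km
Excess = 15804.1 − 12930.9 = 2873.2 ≈ 2873 km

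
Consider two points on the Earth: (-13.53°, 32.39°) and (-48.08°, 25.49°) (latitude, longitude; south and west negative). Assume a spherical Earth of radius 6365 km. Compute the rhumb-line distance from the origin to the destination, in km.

3891 km

Δψ = ln[tan(π/4+φ₂/2)/tan(π/4+φ₁/2)] = -0.7212;  Δφ = -0.6030 rad,  Δλ = -0.1204 rad
q = Δφ/Δψ = 0.8361
d = R·√(Δφ² + q²Δλ²) = 6365·0.61136 = 3891 km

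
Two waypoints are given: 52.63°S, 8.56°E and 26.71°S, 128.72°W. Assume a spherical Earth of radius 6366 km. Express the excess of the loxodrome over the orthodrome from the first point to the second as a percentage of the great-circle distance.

Great circle: σ = 1.6119 rad → d_gc = Rσ = 10261.6 km
Rhumb: Δφ = +0.4524, Δλ = -2.3960, Δψ = +0.6001, q = Δφ/Δψ = 0.7538 → d_rh = R√(Δφ²+q²Δλ²) = 11853.5 km
Excess = (11853.5 − 10261.6) / 10261.6 = 1591.9 / 10261.6 = 15.51% ≈ 15.5%

15.5%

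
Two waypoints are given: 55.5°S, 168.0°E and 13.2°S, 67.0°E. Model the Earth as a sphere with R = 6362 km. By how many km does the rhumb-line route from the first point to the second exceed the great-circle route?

Great circle: cos σ = sin φ₁ sin φ₂ + cos φ₁ cos φ₂ cos Δλ,  σ = 1.4877 rad → d_gc = 9464.9 km
Rhumb line: Δψ = +0.9371, q = Δφ/Δψ = 0.7878, d_rh = R√(Δφ²+q²Δλ²) = 10006.3 km
Excess = 10006.3 − 9464.9 = 541.4 ≈ 541 km

541 km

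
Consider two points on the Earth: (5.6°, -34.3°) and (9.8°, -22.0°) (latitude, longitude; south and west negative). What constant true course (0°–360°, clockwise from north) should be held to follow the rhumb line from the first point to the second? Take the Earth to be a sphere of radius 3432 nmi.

Meridional parts: M(φ₁)=+0.0979, M(φ₂)=+0.1719 → ΔM = +0.0740;  Δλ = +0.2147 rad
tan C = Δλ / ΔM = +2.9015 → C = 70.98°

71.0°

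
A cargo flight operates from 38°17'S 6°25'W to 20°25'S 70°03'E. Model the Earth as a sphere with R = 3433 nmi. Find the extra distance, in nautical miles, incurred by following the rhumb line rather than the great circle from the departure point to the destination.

Great circle: cos σ = sin φ₁ sin φ₂ + cos φ₁ cos φ₂ cos Δλ,  σ = 1.1720 rad → d_gc = 4023.6 nmi
Rhumb line: Δψ = +0.3601, q = Δφ/Δψ = 0.8658, d_rh = R√(Δφ²+q²Δλ²) = 4108.9 nmi
Excess = 4108.9 − 4023.6 = 85.3 ≈ 85 nmi

85 nmi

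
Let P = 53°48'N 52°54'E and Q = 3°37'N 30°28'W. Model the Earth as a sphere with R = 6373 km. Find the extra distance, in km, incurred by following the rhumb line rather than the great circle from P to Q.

258 km

Great circle: cos σ = sin φ₁ sin φ₂ + cos φ₁ cos φ₂ cos Δλ,  σ = 1.4515 rad → d_gc = 9250.5 km
Rhumb line: Δψ = -1.0551, q = Δφ/Δψ = 0.8301, d_rh = R√(Δφ²+q²Δλ²) = 9508.5 km
Excess = 9508.5 − 9250.5 = 258.0 ≈ 258 km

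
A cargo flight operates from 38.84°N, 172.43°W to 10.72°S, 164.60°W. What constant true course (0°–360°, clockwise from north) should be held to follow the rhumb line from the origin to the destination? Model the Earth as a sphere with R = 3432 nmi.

171.6°

Δψ = ln[tan(π/4+φ₂/2)/tan(π/4+φ₁/2)] = -0.9249
Δλ = +0.1367 rad (taken the short way round)
course = atan2(Δλ, Δψ) = 171.60°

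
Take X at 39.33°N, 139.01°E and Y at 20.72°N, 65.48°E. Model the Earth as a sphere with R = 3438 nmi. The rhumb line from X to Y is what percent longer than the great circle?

Great circle: σ = 1.1270 rad → d_gc = Rσ = 3874.7 nmi
Rhumb: Δφ = -0.3248, Δλ = -1.2833, Δψ = -0.3779, q = Δφ/Δψ = 0.8594 → d_rh = R√(Δφ²+q²Δλ²) = 3952.9 nmi
Excess = (3952.9 − 3874.7) / 3874.7 = 78.2 / 3874.7 = 2.02% ≈ 2.0%

2.0%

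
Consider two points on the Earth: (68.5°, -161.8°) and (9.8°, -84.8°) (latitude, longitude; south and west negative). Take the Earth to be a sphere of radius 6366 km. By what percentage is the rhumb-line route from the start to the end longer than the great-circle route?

Great circle: σ = 1.3288 rad → d_gc = Rσ = 8459.4 km
Rhumb: Δφ = -1.0245, Δλ = +1.3439, Δψ = -1.4896, q = Δφ/Δψ = 0.6878 → d_rh = R√(Δφ²+q²Δλ²) = 8784.0 km
Excess = (8784.0 − 8459.4) / 8459.4 = 324.6 / 8459.4 = 3.84% ≈ 3.8%

3.8%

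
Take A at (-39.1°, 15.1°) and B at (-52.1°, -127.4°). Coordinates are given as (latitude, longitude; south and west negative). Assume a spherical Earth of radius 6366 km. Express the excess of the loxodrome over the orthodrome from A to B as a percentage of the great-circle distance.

Great circle: σ = 1.4511 rad → d_gc = Rσ = 9237.4 km
Rhumb: Δφ = -0.2269, Δλ = -2.4871, Δψ = -0.3265, q = Δφ/Δψ = 0.6950 → d_rh = R√(Δφ²+q²Δλ²) = 11098.3 km
Excess = (11098.3 − 9237.4) / 9237.4 = 1860.9 / 9237.4 = 20.145% ≈ 20.1%

20.1%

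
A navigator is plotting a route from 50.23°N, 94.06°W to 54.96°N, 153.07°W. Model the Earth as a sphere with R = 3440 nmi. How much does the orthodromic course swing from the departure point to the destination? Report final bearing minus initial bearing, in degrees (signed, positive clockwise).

Initial bearing θ₁ = atan2(sin Δλ cos φ₂, cos φ₁ sin φ₂ − sin φ₁ cos φ₂ cos Δλ) = 301.07°
Final bearing θ₂ = (initial bearing from the destination back to the start) + 180° = 252.62°
Δθ = θ₂ − θ₁ = -48.4°

-48.4°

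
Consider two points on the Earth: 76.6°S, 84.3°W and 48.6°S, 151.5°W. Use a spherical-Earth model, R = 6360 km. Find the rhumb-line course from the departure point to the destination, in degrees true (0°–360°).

314.9°

Δψ = ln[tan(π/4+φ₂/2)/tan(π/4+φ₁/2)] = +1.1683
Δλ = -1.1729 rad (taken the short way round)
course = atan2(Δλ, Δψ) = 314.89°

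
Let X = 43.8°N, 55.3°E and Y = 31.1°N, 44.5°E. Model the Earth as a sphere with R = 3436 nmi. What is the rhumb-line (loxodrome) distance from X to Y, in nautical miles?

Rhumb course C = atan2(Δλ, Δψ) with Δψ = ln[tan(π/4+φ₂/2)/tan(π/4+φ₁/2)] = -0.2805, Δλ = -0.1885 → C = 213.90°
d = R·|Δφ| / |cos C| = 3436·0.22166 / 0.82996 = 918 nmi

918 nmi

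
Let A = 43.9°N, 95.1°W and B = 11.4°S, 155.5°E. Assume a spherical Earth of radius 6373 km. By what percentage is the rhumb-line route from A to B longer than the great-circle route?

Great circle: σ = 1.9516 rad → d_gc = Rσ = 12437.6 km
Rhumb: Δφ = -0.9652, Δλ = -1.9094, Δψ = -1.0548, q = Δφ/Δψ = 0.9150 → d_rh = R√(Δφ²+q²Δλ²) = 12720.8 km
Excess = (12720.8 − 12437.6) / 12437.6 = 283.2 / 12437.6 = 2.28% ≈ 2.3%

2.3%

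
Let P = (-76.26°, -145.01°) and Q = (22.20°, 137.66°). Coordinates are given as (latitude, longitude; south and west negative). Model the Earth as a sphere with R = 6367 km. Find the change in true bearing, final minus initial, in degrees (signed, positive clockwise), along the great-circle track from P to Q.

At departure: θ₁ = atan2(sin Δλ cos φ₂, cos φ₁ sin φ₂ − sin φ₁ cos φ₂ cos Δλ) = 287.63°
At arrival: θ₂ = atan2(sin Δλ cos φ₁, −cos φ₂ sin φ₁ + sin φ₂ cos φ₁ cos Δλ) = 345.85°
Δθ = θ₂ − θ₁ = +58.2°

+58.2°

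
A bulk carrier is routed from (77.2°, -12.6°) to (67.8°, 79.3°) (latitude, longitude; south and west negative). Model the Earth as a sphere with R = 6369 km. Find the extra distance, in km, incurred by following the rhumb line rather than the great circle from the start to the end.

303 km

Great circle: cos σ = sin φ₁ sin φ₂ + cos φ₁ cos φ₂ cos Δλ,  σ = 0.4508 rad → d_gc = 2871.3 km
Rhumb line: Δψ = -0.5591, q = Δφ/Δψ = 0.2934, d_rh = R√(Δφ²+q²Δλ²) = 3174.6 km
Excess = 3174.6 − 2871.3 = 303.3 ≈ 303 km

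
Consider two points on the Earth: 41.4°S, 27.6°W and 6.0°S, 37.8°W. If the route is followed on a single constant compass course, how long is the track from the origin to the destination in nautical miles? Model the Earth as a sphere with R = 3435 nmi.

2192 nmi

Δψ = ln[tan(π/4+φ₂/2)/tan(π/4+φ₁/2)] = +0.6902;  Δφ = +0.6178 rad,  Δλ = -0.1780 rad
q = Δφ/Δψ = 0.8951
d = R·√(Δφ² + q²Δλ²) = 3435·0.63807 = 2192 nmi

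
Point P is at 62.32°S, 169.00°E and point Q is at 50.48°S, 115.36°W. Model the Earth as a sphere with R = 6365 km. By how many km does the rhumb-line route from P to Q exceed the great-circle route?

Great circle: cos σ = sin φ₁ sin φ₂ + cos φ₁ cos φ₂ cos Δλ,  σ = 0.7130 rad → d_gc = 4537.9 km
Rhumb line: Δψ = +0.3772, q = Δφ/Δψ = 0.5479, d_rh = R√(Δφ²+q²Δλ²) = 4788.1 km
Excess = 4788.1 − 4537.9 = 250.2 ≈ 250 km

250 km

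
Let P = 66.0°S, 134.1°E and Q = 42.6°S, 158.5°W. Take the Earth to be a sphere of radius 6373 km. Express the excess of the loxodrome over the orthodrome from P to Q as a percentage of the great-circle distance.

4.1%

Great circle: σ = 0.7475 rad → d_gc = Rσ = 4763.6 km
Rhumb: Δφ = +0.4084, Δλ = +1.1764, Δψ = +0.7252, q = Δφ/Δψ = 0.5631 → d_rh = R√(Δφ²+q²Δλ²) = 4959.7 km
Excess = (4959.7 − 4763.6) / 4763.6 = 196.1 / 4763.6 = 4.12% ≈ 4.1%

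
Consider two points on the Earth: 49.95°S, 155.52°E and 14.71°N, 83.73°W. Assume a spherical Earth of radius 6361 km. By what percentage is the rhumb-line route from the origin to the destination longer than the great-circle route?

3.7%

Great circle: σ = 2.1090 rad → d_gc = Rσ = 13415.3 km
Rhumb: Δφ = +1.1285, Δλ = +2.1075, Δψ = +1.2689, q = Δφ/Δψ = 0.8894 → d_rh = R√(Δφ²+q²Δλ²) = 13916.8 km
Excess = (13916.8 − 13415.3) / 13415.3 = 501.5 / 13415.3 = 3.74% ≈ 3.7%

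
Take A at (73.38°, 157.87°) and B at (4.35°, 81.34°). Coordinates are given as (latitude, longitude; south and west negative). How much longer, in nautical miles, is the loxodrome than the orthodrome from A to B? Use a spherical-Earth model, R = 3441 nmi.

Great circle: cos σ = sin φ₁ sin φ₂ + cos φ₁ cos φ₂ cos Δλ,  σ = 1.4312 rad → d_gc = 4924.9 nmi
Rhumb line: Δψ = -1.8477, q = Δφ/Δψ = 0.6520, d_rh = R√(Δφ²+q²Δλ²) = 5115.5 nmi
Excess = 5115.5 − 4924.9 = 190.6 ≈ 191 nmi

191 nmi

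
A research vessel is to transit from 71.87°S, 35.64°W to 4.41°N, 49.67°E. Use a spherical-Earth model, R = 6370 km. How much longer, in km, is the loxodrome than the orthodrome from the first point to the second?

438 km

Great circle: cos σ = sin φ₁ sin φ₂ + cos φ₁ cos φ₂ cos Δλ,  σ = 1.6185 rad → d_gc = 10310.0 km
Rhumb line: Δψ = +1.9125, q = Δφ/Δψ = 0.6961, d_rh = R√(Δφ²+q²Δλ²) = 10747.8 km
Excess = 10747.8 − 10310.0 = 437.8 ≈ 438 km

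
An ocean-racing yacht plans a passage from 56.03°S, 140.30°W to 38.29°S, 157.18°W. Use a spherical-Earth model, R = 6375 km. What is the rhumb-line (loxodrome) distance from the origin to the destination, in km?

Δψ = ln[tan(π/4+φ₂/2)/tan(π/4+φ₁/2)] = +0.4616;  Δφ = +0.3096 rad,  Δλ = -0.2946 rad
q = Δφ/Δψ = 0.6708
d = R·√(Δφ² + q²Δλ²) = 6375·0.36732 = 2342 km

2342 km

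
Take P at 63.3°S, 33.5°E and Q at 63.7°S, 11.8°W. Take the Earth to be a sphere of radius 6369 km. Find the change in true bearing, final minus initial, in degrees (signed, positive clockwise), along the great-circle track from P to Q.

+41.0°

At departure: θ₁ = atan2(sin Δλ cos φ₂, cos φ₁ sin φ₂ − sin φ₁ cos φ₂ cos Δλ) = 248.45°
At arrival: θ₂ = atan2(sin Δλ cos φ₁, −cos φ₂ sin φ₁ + sin φ₂ cos φ₁ cos Δλ) = 289.40°
Δθ = θ₂ − θ₁ = +41.0°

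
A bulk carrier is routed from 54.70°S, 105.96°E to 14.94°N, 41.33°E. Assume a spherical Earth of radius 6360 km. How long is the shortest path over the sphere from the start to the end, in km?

cos σ = sin φ₁ sin φ₂ + cos φ₁ cos φ₂ cos Δλ
      = sin(-54.70°)sin(14.94°) + cos(-54.70°)cos(14.94°)cos(-64.63°) = 0.0288
σ = 88.349° → d = Rσ = 6360·1.54198 = 9807 km

9807 km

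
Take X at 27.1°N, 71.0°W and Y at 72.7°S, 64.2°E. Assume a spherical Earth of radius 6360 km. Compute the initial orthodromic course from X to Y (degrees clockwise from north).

N = sin Δλ·cos φ₂ = +0.2095;  D = cos φ₁ sin φ₂ − sin φ₁ cos φ₂ cos Δλ = -0.7538
initial course = atan2(N, D) = 164.47°

164.5°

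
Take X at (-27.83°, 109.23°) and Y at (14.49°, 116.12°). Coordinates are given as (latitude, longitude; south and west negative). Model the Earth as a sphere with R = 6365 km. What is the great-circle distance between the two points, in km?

cos σ = sin φ₁ sin φ₂ + cos φ₁ cos φ₂ cos Δλ
      = sin(-27.83°)sin(14.49°) + cos(-27.83°)cos(14.49°)cos(6.89°) = 0.7332
σ = 42.844° → d = Rσ = 6365·0.74776 = 4760 km

4760 km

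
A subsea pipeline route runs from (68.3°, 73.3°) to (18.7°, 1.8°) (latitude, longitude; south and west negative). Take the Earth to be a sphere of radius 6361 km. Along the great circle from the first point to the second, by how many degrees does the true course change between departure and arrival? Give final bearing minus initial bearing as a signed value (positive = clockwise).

-57.3°

Initial bearing θ₁ = atan2(sin Δλ cos φ₂, cos φ₁ sin φ₂ − sin φ₁ cos φ₂ cos Δλ) = 259.86°
Final bearing θ₂ = (initial bearing from the destination back to the start) + 180° = 202.60°
Δθ = θ₂ − θ₁ = -57.3°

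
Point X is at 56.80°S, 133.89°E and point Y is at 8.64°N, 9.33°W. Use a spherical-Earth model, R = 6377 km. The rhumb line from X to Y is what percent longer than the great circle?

Great circle: σ = 2.1643 rad → d_gc = Rσ = 13801.9 km
Rhumb: Δφ = +1.1421, Δλ = -2.4997, Δψ = +1.3617, q = Δφ/Δψ = 0.8388 → d_rh = R√(Δφ²+q²Δλ²) = 15225.7 km
Excess = (15225.7 − 13801.9) / 13801.9 = 1423.8 / 13801.9 = 10.32% ≈ 10.3%

10.3%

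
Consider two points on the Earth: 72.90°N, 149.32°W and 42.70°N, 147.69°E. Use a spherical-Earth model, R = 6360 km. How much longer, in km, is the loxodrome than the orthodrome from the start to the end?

177 km

Great circle: cos σ = sin φ₁ sin φ₂ + cos φ₁ cos φ₂ cos Δλ,  σ = 0.7283 rad → d_gc = 4631.876 km
Rhumb line: Δψ = -1.0691, q = Δφ/Δψ = 0.4930, d_rh = R√(Δφ²+q²Δλ²) = 4808.383 km
Excess = 4808.383 − 4631.876 = 176.507 ≈ 177 km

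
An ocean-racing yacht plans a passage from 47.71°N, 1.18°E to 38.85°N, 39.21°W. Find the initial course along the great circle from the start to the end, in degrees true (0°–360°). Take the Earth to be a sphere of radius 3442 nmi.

268.1°

N = sin Δλ·cos φ₂ = -0.5046;  D = cos φ₁ sin φ₂ − sin φ₁ cos φ₂ cos Δλ = -0.0167
initial course = atan2(N, D) = 268.10°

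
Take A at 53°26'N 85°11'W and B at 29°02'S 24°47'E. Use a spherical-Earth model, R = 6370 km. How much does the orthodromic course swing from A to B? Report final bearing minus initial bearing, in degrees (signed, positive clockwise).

+43.7°

Initial bearing θ₁ = atan2(sin Δλ cos φ₂, cos φ₁ sin φ₂ − sin φ₁ cos φ₂ cos Δλ) = 93.44°
Final bearing θ₂ = (initial bearing from the destination back to the start) + 180° = 137.14°
Δθ = θ₂ − θ₁ = +43.7°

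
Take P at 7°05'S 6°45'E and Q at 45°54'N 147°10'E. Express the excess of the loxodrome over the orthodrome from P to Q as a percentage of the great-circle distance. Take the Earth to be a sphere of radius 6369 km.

6.7%

Great circle: σ = 2.2406 rad → d_gc = Rσ = 14270.1 km
Rhumb: Δφ = +0.9247, Δλ = +2.4507, Δψ = +1.0277, q = Δφ/Δψ = 0.8998 → d_rh = R√(Δφ²+q²Δλ²) = 15229.7 km
Excess = (15229.7 − 14270.1) / 14270.1 = 959.6 / 14270.1 = 6.72% ≈ 6.7%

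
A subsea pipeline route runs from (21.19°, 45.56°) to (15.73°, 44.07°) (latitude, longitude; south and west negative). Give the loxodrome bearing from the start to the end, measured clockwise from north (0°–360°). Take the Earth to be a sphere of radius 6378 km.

194.5°

Meridional parts: M(φ₁)=+0.3786, M(φ₂)=+0.2781 → ΔM = -0.1005;  Δλ = -0.0260 rad
tan C = Δλ / ΔM = +0.2587 → C = 194.51°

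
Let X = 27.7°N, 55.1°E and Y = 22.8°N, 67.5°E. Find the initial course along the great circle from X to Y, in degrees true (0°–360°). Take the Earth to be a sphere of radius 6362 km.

110.9°

N = sin Δλ·cos φ₂ = +0.1980;  D = cos φ₁ sin φ₂ − sin φ₁ cos φ₂ cos Δλ = -0.0754
initial course = atan2(N, D) = 110.86°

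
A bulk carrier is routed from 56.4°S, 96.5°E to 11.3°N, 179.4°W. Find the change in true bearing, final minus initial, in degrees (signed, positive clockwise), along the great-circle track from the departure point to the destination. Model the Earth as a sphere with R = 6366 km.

-45.2°

Initial bearing θ₁ = atan2(sin Δλ cos φ₂, cos φ₁ sin φ₂ − sin φ₁ cos φ₂ cos Δλ) = 78.84°
Final bearing θ₂ = (initial bearing from the destination back to the start) + 180° = 33.62°
Δθ = θ₂ − θ₁ = -45.2°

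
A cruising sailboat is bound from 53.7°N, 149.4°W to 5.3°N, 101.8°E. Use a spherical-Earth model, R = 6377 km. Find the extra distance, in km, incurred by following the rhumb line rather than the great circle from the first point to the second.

606 km

Great circle: cos σ = sin φ₁ sin φ₂ + cos φ₁ cos φ₂ cos Δλ,  σ = 1.6866 rad → d_gc = 10755.3 km
Rhumb line: Δψ = -1.0227, q = Δφ/Δψ = 0.8260, d_rh = R√(Δφ²+q²Δλ²) = 11360.9 km
Excess = 11360.9 − 10755.3 = 605.6 ≈ 606 km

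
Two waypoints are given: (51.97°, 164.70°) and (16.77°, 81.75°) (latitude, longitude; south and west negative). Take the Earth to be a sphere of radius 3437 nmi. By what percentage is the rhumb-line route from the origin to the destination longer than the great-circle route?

Great circle: σ = 1.2664 rad → d_gc = Rσ = 4352.8 nmi
Rhumb: Δφ = -0.6144, Δλ = -1.4478, Δψ = -0.7683, q = Δφ/Δψ = 0.7996 → d_rh = R√(Δφ²+q²Δλ²) = 4504.2 nmi
Excess = (4504.2 − 4352.8) / 4352.8 = 151.4 / 4352.8 = 3.48% ≈ 3.5%

3.5%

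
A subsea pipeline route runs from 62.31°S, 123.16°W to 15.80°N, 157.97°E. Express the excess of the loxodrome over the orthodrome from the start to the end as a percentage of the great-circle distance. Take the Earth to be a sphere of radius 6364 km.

2.1%

Great circle: σ = 1.7262 rad → d_gc = Rσ = 10985.6 km
Rhumb: Δφ = +1.3633, Δλ = -1.3765, Δψ = +1.6799, q = Δφ/Δψ = 0.8115 → d_rh = R√(Δφ²+q²Δλ²) = 11216.6 km
Excess = (11216.6 − 10985.6) / 10985.6 = 231.0 / 10985.6 = 2.10% ≈ 2.1%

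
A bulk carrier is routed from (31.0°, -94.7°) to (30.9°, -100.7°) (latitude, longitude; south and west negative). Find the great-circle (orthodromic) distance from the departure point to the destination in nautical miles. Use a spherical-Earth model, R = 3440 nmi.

309 nmi

cos σ = sin φ₁ sin φ₂ + cos φ₁ cos φ₂ cos Δλ
      = sin(31.00°)sin(30.90°) + cos(31.00°)cos(30.90°)cos(-6.00°) = 0.9960
σ = 5.146° → d = Rσ = 3440·0.08982 = 309 nmi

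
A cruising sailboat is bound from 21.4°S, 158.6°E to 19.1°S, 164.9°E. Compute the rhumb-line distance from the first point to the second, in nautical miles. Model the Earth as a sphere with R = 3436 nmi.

380 nmi

Δψ = ln[tan(π/4+φ₂/2)/tan(π/4+φ₁/2)] = +0.0428;  Δφ = +0.0401 rad,  Δλ = +0.1100 rad
q = Δφ/Δψ = 0.9381
d = R·√(Δφ² + q²Δλ²) = 3436·0.11069 = 380 nmi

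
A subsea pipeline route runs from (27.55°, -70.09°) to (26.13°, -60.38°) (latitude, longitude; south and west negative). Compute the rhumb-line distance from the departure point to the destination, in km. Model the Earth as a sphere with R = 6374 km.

977 km

Rhumb course C = atan2(Δλ, Δψ) with Δψ = ln[tan(π/4+φ₂/2)/tan(π/4+φ₁/2)] = -0.0278, Δλ = +0.1695 → C = 99.31°
d = R·|Δφ| / |cos C| = 6374·0.02478 / 0.16175 = 977 km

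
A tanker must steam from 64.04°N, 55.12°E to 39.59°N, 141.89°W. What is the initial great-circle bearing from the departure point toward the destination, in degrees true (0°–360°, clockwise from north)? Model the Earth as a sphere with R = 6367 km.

13.5°

N = sin Δλ·cos φ₂ = +0.2254;  D = cos φ₁ sin φ₂ − sin φ₁ cos φ₂ cos Δλ = +0.9415
initial course = atan2(N, D) = 13.47°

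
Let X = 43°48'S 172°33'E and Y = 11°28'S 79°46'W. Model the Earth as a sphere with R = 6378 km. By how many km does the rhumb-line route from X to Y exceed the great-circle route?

491 km

Great circle: cos σ = sin φ₁ sin φ₂ + cos φ₁ cos φ₂ cos Δλ,  σ = 1.6481 rad → d_gc = 10511.8 km
Rhumb line: Δψ = +0.6506, q = Δφ/Δψ = 0.8674, d_rh = R√(Δφ²+q²Δλ²) = 11003.1 km
Excess = 11003.1 − 10511.8 = 491.3 ≈ 491 km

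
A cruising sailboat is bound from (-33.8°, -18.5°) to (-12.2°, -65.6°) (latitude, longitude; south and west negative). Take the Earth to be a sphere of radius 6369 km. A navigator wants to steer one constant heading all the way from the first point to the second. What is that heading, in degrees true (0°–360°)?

296.7°

Δψ = ln[tan(π/4+φ₂/2)/tan(π/4+φ₁/2)] = +0.4129
Δλ = -0.8221 rad (taken the short way round)
course = atan2(Δλ, Δψ) = 296.67°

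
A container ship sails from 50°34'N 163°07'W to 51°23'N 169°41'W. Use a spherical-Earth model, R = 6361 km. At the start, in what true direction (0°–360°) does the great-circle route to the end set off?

θ = atan2( sin Δλ·cos φ₂ ,  cos φ₁ sin φ₂ − sin φ₁ cos φ₂ cos Δλ )
  = atan2(-0.0714, +0.0174) = 283.71°

283.7°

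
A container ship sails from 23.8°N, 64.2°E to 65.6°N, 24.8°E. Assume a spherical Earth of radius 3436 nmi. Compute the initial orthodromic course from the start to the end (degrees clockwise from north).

θ = atan2( sin Δλ·cos φ₂ ,  cos φ₁ sin φ₂ − sin φ₁ cos φ₂ cos Δλ )
  = atan2(-0.2622, +0.7044) = 339.58°

339.6°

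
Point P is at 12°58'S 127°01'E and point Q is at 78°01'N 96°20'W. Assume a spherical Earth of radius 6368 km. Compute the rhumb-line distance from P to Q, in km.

14023 km

Rhumb course C = atan2(Δλ, Δψ) with Δψ = ln[tan(π/4+φ₂/2)/tan(π/4+φ₁/2)] = +2.4825, Δλ = +2.3850 → C = 43.85°
d = R·|Δφ| / |cos C| = 6368·1.58796 / 0.72112 = 14023 km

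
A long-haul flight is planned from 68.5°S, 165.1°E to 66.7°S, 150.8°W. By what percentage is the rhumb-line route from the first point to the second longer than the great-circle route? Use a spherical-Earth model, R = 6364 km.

2.2%

Great circle: σ = 0.2886 rad → d_gc = Rσ = 1836.6 km
Rhumb: Δφ = +0.0314, Δλ = +0.7697, Δψ = +0.0825, q = Δφ/Δψ = 0.3809 → d_rh = R√(Δφ²+q²Δλ²) = 1876.3 km
Excess = (1876.3 − 1836.6) / 1836.6 = 39.7 / 1836.6 = 2.16% ≈ 2.2%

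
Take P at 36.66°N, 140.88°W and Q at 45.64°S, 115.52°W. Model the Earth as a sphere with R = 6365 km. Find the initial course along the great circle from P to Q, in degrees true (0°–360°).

θ = atan2( sin Δλ·cos φ₂ ,  cos φ₁ sin φ₂ − sin φ₁ cos φ₂ cos Δλ )
  = atan2(+0.2995, -0.9508) = 162.52°

162.5°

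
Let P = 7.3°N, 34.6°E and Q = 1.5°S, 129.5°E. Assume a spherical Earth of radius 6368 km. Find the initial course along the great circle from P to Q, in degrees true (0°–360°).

90.9°

θ = atan2( sin Δλ·cos φ₂ ,  cos φ₁ sin φ₂ − sin φ₁ cos φ₂ cos Δλ )
  = atan2(+0.9960, -0.0151) = 90.87°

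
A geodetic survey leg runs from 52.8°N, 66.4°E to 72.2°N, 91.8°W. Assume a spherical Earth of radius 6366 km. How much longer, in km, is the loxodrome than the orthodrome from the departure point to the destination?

Great circle: cos σ = sin φ₁ sin φ₂ + cos φ₁ cos φ₂ cos Δλ,  σ = 0.9437 rad → d_gc = 6007.6 km
Rhumb line: Δψ = +0.7650, q = Δφ/Δψ = 0.4426, d_rh = R√(Δφ²+q²Δλ²) = 8072.5 km
Excess = 8072.5 − 6007.6 = 2064.9 ≈ 2065 km

2065 km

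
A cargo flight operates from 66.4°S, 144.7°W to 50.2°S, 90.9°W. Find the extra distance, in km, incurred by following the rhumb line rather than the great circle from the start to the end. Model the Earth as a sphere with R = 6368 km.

Great circle: cos σ = sin φ₁ sin φ₂ + cos φ₁ cos φ₂ cos Δλ,  σ = 0.5445 rad → d_gc = 3467.5 km
Rhumb line: Δψ = +0.5497, q = Δφ/Δψ = 0.5143, d_rh = R√(Δφ²+q²Δλ²) = 3563.8 km
Excess = 3563.8 − 3467.5 = 96.3 ≈ 96 km

96 km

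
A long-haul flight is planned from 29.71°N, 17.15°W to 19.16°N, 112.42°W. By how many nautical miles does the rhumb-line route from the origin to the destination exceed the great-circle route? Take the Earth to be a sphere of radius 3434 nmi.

133 nmi

Great circle: cos σ = sin φ₁ sin φ₂ + cos φ₁ cos φ₂ cos Δλ,  σ = 1.4834 rad → d_gc = 5093.9 nmi
Rhumb line: Δψ = -0.2027, q = Δφ/Δψ = 0.9086, d_rh = R√(Δφ²+q²Δλ²) = 5226.5 nmi
Excess = 5226.5 − 5093.9 = 132.6 ≈ 133 nmi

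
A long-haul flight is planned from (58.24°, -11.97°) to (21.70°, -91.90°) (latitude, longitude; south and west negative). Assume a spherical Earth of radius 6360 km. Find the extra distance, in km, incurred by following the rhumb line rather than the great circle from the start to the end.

298 km

Great circle: cos σ = sin φ₁ sin φ₂ + cos φ₁ cos φ₂ cos Δλ,  σ = 1.1594 rad → d_gc = 7373.8 km
Rhumb line: Δψ = -0.8690, q = Δφ/Δψ = 0.7339, d_rh = R√(Δφ²+q²Δλ²) = 7671.6 km
Excess = 7671.6 − 7373.8 = 297.8 ≈ 298 km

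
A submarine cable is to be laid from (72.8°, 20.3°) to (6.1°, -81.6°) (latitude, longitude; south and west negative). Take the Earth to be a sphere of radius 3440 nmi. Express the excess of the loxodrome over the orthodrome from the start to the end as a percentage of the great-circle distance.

7.5%

Great circle: σ = 1.5299 rad → d_gc = Rσ = 5262.9 nmi
Rhumb: Δφ = -1.1641, Δλ = -1.7785, Δψ = -1.7822, q = Δφ/Δψ = 0.6532 → d_rh = R√(Δφ²+q²Δλ²) = 5657.4 nmi
Excess = (5657.4 − 5262.9) / 5262.9 = 394.5 / 5262.9 = 7.50% ≈ 7.5%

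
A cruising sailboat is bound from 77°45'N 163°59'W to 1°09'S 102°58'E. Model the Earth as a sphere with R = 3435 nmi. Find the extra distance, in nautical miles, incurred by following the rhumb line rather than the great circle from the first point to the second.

330 nmi

Great circle: cos σ = sin φ₁ sin φ₂ + cos φ₁ cos φ₂ cos Δλ,  σ = 1.6017 rad → d_gc = 5501.8 nmi
Rhumb line: Δψ = -2.2521, q = Δφ/Δψ = 0.6115, d_rh = R√(Δφ²+q²Δλ²) = 5831.8 nmi
Excess = 5831.8 − 5501.8 = 330.0 ≈ 330 nmi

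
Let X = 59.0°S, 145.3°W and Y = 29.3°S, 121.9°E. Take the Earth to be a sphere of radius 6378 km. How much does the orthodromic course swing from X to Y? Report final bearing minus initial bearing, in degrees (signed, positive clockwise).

Initial bearing θ₁ = atan2(sin Δλ cos φ₂, cos φ₁ sin φ₂ − sin φ₁ cos φ₂ cos Δλ) = 251.67°
Final bearing θ₂ = (initial bearing from the destination back to the start) + 180° = 325.90°
Δθ = θ₂ − θ₁ = +74.2°

+74.2°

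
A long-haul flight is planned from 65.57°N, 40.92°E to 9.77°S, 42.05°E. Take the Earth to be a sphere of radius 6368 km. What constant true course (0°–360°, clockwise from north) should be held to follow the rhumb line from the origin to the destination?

Δψ = ln[tan(π/4+φ₂/2)/tan(π/4+φ₁/2)] = -1.7016
Δλ = +0.0197 rad (taken the short way round)
course = atan2(Δλ, Δψ) = 179.34°

179.3°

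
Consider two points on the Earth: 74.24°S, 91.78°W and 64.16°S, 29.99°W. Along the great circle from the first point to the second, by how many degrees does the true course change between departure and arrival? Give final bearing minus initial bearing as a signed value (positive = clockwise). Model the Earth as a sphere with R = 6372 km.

-58.6°

At departure: θ₁ = atan2(sin Δλ cos φ₂, cos φ₁ sin φ₂ − sin φ₁ cos φ₂ cos Δλ) = 96.85°
At arrival: θ₂ = atan2(sin Δλ cos φ₁, −cos φ₂ sin φ₁ + sin φ₂ cos φ₁ cos Δλ) = 38.22°
Δθ = θ₂ − θ₁ = -58.6°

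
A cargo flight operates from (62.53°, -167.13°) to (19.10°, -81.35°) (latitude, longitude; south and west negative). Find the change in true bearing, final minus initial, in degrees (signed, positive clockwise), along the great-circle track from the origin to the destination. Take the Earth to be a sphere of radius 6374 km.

Initial bearing θ₁ = atan2(sin Δλ cos φ₂, cos φ₁ sin φ₂ − sin φ₁ cos φ₂ cos Δλ) = 84.59°
Final bearing θ₂ = (initial bearing from the destination back to the start) + 180° = 150.92°
Δθ = θ₂ − θ₁ = +66.3°

+66.3°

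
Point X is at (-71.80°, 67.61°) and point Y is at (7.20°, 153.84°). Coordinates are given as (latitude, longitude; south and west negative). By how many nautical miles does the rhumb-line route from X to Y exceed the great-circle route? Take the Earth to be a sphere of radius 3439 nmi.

239 nmi

Great circle: cos σ = sin φ₁ sin φ₂ + cos φ₁ cos φ₂ cos Δλ,  σ = 1.6696 rad → d_gc = 5741.9 nmi
Rhumb line: Δψ = +1.9575, q = Δφ/Δψ = 0.7044, d_rh = R√(Δφ²+q²Δλ²) = 5981.2 nmi
Excess = 5981.2 − 5741.9 = 239.3 ≈ 239 nmi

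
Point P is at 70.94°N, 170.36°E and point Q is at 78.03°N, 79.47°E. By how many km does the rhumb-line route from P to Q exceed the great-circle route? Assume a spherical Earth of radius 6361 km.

263 km

Great circle: cos σ = sin φ₁ sin φ₂ + cos φ₁ cos φ₂ cos Δλ,  σ = 0.3935 rad → d_gc = 2503.0 km
Rhumb line: Δψ = +0.4708, q = Δφ/Δψ = 0.2628, d_rh = R√(Δφ²+q²Δλ²) = 2766.4 km
Excess = 2766.4 − 2503.0 = 263.4 ≈ 263 km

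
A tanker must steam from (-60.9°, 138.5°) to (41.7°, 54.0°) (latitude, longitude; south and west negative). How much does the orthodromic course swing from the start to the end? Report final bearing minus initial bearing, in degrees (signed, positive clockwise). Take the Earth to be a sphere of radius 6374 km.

Initial bearing θ₁ = atan2(sin Δλ cos φ₂, cos φ₁ sin φ₂ − sin φ₁ cos φ₂ cos Δλ) = 297.45°
Final bearing θ₂ = (initial bearing from the destination back to the start) + 180° = 324.69°
Δθ = θ₂ − θ₁ = +27.2°

+27.2°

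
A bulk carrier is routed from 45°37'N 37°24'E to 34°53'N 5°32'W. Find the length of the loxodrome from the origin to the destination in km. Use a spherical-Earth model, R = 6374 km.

3824 km

Δψ = ln[tan(π/4+φ₂/2)/tan(π/4+φ₁/2)] = -0.2463;  Δφ = -0.1873 rad,  Δλ = -0.7493 rad
q = Δφ/Δψ = 0.7605
d = R·√(Δφ² + q²Δλ²) = 6374·0.59987 = 3824 km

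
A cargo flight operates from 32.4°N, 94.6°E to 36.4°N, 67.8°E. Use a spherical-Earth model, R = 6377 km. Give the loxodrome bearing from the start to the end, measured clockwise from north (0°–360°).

Δψ = ln[tan(π/4+φ₂/2)/tan(π/4+φ₁/2)] = +0.0846
Δλ = -0.4677 rad (taken the short way round)
course = atan2(Δλ, Δψ) = 280.26°

280.3°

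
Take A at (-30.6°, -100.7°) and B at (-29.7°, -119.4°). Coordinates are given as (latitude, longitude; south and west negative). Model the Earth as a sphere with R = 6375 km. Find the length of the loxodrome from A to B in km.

1802 km

Rhumb course C = atan2(Δλ, Δψ) with Δψ = ln[tan(π/4+φ₂/2)/tan(π/4+φ₁/2)] = +0.0182, Δλ = -0.3264 → C = 273.19°
d = R·|Δφ| / |cos C| = 6375·0.01571 / 0.05557 = 1802 km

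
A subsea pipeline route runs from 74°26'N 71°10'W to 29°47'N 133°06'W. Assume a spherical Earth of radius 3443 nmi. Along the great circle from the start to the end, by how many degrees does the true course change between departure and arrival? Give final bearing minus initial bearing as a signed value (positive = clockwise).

-54.2°

Initial bearing θ₁ = atan2(sin Δλ cos φ₂, cos φ₁ sin φ₂ − sin φ₁ cos φ₂ cos Δλ) = 251.24°
Final bearing θ₂ = (initial bearing from the destination back to the start) + 180° = 197.02°
Δθ = θ₂ − θ₁ = -54.2°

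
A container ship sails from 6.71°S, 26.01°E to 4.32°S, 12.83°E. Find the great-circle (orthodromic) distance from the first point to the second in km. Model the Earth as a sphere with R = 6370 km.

1482 km

cos σ = sin φ₁ sin φ₂ + cos φ₁ cos φ₂ cos Δλ
      = sin(-6.71°)sin(-4.32°) + cos(-6.71°)cos(-4.32°)cos(-13.18°) = 0.9730
σ = 13.334° → d = Rσ = 6370·0.23272 = 1482 km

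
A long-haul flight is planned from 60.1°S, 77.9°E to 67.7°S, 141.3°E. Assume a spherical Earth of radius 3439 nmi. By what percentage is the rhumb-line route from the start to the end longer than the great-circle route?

Great circle: σ = 0.4805 rad → d_gc = Rσ = 1652.5 nmi
Rhumb: Δφ = -0.1326, Δλ = +1.1065, Δψ = -0.3036, q = Δφ/Δψ = 0.4369 → d_rh = R√(Δφ²+q²Δλ²) = 1724.1 nmi
Excess = (1724.1 − 1652.5) / 1652.5 = 71.6 / 1652.5 = 4.33% ≈ 4.3%

4.3%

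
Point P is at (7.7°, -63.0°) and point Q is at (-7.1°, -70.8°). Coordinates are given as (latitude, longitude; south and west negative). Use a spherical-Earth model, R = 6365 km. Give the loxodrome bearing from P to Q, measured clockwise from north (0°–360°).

Δψ = ln[tan(π/4+φ₂/2)/tan(π/4+φ₁/2)] = -0.2590
Δλ = -0.1361 rad (taken the short way round)
course = atan2(Δλ, Δψ) = 207.72°

207.7°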